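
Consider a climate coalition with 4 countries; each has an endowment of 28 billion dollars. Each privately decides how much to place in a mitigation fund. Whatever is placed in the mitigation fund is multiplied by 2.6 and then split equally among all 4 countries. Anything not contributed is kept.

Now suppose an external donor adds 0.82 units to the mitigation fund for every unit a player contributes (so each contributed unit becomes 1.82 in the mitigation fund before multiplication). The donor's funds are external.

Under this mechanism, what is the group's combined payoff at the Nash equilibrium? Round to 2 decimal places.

With the mechanism, a contributed unit returns 2.6 × 1.82 / 4 = 1.1830 per unit of net cost to the contributor — now above 1 — so contributing fully is weakly dominant for every player.
So the Nash equilibrium is full contribution by all 4; the group earns 2.6 × 1.82 × 112 = 529.98.

529.98 billion dollars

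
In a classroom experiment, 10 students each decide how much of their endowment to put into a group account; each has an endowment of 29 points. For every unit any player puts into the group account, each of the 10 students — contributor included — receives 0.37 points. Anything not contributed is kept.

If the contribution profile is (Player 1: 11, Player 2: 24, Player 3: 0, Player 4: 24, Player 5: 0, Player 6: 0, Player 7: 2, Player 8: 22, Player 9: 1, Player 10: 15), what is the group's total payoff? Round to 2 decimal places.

Total contributed: 11 + 24 + 0 + 24 + 0 + 0 + 2 + 22 + 1 + 15 = 99; total kept: 10 × 29 − 99 = 191.
The group account pays out 0.37 × 10 × 99 = 366.30 in aggregate.
Group total = 191 + 366.30 = 557.30.

557.30 points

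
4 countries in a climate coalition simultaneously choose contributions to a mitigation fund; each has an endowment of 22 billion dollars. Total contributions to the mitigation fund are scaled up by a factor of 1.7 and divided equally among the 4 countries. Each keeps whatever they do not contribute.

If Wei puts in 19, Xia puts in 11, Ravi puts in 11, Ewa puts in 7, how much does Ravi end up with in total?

Total contributed: 19 + 11 + 11 + 7 = 48.
Each receives 1.7 × 48 / 4 = 20.40 from the mitigation fund.
Ravi keeps 22 − 11 = 11, so Ravi's payoff is 11 + 20.40 = 31.40.

31.40 billion dollars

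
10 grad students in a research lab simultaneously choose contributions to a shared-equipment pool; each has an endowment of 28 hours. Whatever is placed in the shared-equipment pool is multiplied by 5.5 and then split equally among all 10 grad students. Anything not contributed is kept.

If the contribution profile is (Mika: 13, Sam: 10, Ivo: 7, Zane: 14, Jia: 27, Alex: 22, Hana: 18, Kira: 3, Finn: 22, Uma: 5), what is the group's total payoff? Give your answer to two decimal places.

Total contributed: 13 + 10 + 7 + 14 + 27 + 22 + 18 + 3 + 22 + 5 = 141; total kept: 10 × 28 − 141 = 139.
The shared-equipment pool pays out 5.5 × 141 = 775.50 in aggregate.
Group total = 139 + 775.50 = 914.50.

914.50 hours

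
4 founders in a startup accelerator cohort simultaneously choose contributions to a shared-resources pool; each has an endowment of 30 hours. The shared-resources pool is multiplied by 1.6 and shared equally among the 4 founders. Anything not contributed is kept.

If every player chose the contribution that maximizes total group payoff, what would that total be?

192.00 hours

Each contributed unit returns 1.600 to the group as a whole (0.4000 to each of 4 players), which exceeds 1, so the social optimum is full contribution: group total = 1.600 × 120 = 192.00.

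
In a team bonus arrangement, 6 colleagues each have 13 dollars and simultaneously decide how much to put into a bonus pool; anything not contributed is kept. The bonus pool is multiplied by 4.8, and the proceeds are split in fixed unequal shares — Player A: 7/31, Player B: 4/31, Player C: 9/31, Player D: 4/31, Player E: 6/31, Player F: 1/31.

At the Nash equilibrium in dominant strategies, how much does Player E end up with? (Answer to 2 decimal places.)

A player with share s gets back 4.8·s per unit contributed, so full contribution is dominant for anyone with s > 1/4.8 = 0.2083 and zero contribution is dominant for anyone below.
Player A and Player C are above the threshold, contributing 13 each; the remaining 4 contribute 0. Total contributed: 26.
Player E keeps 13 and receives 4.8 × 26 × 6/31 = 24.15 from the bonus pool, for a payoff of 37.15.

37.15 dollars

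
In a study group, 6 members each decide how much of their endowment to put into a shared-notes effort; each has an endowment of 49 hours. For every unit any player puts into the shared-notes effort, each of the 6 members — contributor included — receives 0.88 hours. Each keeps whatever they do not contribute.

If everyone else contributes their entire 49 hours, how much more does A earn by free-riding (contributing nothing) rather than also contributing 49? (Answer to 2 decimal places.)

5.88 hours

Switching from a contribution of 49 to 0 lets A keep an extra 49 hours, but lowers the shared-notes effort by 49, which costs A their own share of that drop: 0.88 × 49 = 43.12.
Net gain = 49 − 43.12 = 5.88. The private return per contributed unit (0.88) is below 1, so free-riding is indeed the best response regardless of what the others do.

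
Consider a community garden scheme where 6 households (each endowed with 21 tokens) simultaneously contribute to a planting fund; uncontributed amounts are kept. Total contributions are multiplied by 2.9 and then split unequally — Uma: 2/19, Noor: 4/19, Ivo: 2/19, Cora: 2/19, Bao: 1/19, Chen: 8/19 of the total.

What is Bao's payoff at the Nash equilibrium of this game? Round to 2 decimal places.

24.21 tokens

Each unit j contributes comes back to j as 2.9 × (j's share), so j prefers to contribute only if that share exceeds 1/2.9 = 0.3448; otherwise keeping the unit dominates.
Only Chen (8/19) clears that bar, contributing 21; the remaining 5 contribute 0. Total contributed: 21.
Bao keeps 21 and receives 2.9 × 21 × 1/19 = 3.21 from the planting fund, for a payoff of 24.21.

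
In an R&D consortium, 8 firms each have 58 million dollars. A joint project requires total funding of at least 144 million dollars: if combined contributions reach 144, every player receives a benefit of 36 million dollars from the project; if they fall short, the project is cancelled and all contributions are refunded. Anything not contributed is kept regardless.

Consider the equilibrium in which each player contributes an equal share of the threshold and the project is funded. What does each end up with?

76 million dollars

Equal share of the threshold: 144/8 = 18.
At this profile no one gains by cutting their contribution: any cut drops the total below 144, the project is cancelled, contributions are refunded, and the deviator ends with 58, which is less than 58 − 18 + 36 = 76. Contributing more than 18 just wastes the excess. So contributing exactly 18 is a best response.
Each player's payoff: 58 − 18 + 36 = 76.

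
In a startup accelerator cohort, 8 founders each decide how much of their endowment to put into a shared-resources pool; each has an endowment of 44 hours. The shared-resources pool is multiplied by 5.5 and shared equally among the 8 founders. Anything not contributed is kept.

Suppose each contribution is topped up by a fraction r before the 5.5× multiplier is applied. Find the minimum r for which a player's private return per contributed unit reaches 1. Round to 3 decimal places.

With matching at rate r, one contributed unit becomes (1 + r) in the shared-resources pool and returns 5.5 × (1 + r) / 8 to the contributor.
Setting this equal to 1: 1 + r = 8/5.5 = 1.4545.
So the minimum matching rate is r = 1.4545 − 1 = 0.455.

0.455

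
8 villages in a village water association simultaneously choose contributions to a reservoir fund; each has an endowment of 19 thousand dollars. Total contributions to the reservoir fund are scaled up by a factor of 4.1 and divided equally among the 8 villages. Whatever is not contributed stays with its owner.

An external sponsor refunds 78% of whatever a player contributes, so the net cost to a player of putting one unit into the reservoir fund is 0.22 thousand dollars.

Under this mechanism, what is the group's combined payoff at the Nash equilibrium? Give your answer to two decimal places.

741.76 thousand dollars

The effective private return per unit is now (4.1/8) / 0.22 = 2.3295 > 1, so every player's dominant strategy flips to full contribution.
At the Nash equilibrium everyone contributes 19. Group total payoff = 8 × (19 × 0.78 + 4.1 × 19) = 741.76.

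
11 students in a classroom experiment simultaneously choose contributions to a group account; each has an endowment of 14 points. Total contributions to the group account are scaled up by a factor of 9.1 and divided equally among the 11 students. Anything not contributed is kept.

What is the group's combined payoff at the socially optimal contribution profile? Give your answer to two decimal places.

1401.40 points

Each contributed unit returns 9.100 to the group as a whole (0.8273 to each of 11 players), which exceeds 1, so the social optimum is full contribution: group total = 9.100 × 154 = 1401.40.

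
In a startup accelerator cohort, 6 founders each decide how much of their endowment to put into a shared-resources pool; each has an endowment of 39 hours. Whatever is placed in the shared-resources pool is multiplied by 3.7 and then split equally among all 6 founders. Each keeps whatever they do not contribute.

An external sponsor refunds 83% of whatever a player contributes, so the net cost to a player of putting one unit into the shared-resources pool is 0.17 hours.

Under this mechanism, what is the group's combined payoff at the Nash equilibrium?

1060.02 hours

With the mechanism, a contributed unit returns (3.7/6) / 0.17 = 3.6275 per unit of net cost to the contributor — now above 1 — so contributing fully is weakly dominant for every player.
So the Nash equilibrium is full contribution by all 6; the group earns 6 × (39 × 0.83 + 3.7 × 39) = 1060.02.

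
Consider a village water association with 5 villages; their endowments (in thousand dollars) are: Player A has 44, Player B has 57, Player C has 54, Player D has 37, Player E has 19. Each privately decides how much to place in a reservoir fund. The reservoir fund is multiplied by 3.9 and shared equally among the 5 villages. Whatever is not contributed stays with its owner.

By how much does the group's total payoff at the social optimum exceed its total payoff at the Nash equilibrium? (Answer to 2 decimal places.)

The private return per contributed unit is 3.9/5 = 0.7800 < 1 for every player regardless of endowment, so the Nash equilibrium is zero contribution and the group total is Σ E_j = 44 + 57 + 54 + 37 + 19 = 211.
Each contributed unit returns 3.900 to the group, so the social optimum is full contribution by everyone: group total = 3.900 × 211 = 822.90.
Efficiency loss = (3.900 − 1) × 211 = 611.90.

611.90 thousand dollars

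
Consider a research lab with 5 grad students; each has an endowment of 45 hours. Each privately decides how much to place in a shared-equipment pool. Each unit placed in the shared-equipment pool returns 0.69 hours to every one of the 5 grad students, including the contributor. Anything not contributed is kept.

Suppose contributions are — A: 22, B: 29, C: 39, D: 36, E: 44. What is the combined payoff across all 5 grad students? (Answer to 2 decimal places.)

641.50 hours

Total contributed: 22 + 29 + 39 + 36 + 44 = 170; total kept: 5 × 45 − 170 = 55.
The shared-equipment pool pays out 0.69 × 5 × 170 = 586.50 in aggregate.
Group total = 55 + 586.50 = 641.50.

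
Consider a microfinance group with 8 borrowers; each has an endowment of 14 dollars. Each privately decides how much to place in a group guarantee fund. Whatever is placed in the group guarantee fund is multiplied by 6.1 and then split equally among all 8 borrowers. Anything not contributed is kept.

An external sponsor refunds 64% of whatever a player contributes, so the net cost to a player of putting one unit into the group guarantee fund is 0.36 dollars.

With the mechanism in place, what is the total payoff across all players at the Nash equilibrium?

754.88 dollars

The effective private return per unit is now (6.1/8) / 0.36 = 2.1181 > 1, so every player's dominant strategy flips to full contribution.
So the Nash equilibrium is full contribution by all 8; the group earns 8 × (14 × 0.64 + 6.1 × 14) = 754.88.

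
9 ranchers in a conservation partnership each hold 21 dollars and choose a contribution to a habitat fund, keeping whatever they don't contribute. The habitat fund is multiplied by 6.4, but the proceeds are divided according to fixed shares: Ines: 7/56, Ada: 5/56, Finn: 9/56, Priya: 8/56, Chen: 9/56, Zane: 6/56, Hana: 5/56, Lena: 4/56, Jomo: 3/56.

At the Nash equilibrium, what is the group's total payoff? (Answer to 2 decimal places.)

415.80 dollars

Player j's private return per contributed unit is 6.4 × (j's share). Contributing is weakly dominant for j when that share is at least 1/6.4 = 0.1563, and contributing 0 is dominant otherwise.
The shares above 0.1563 belong to Finn and Chen, contributing 21 each; the remaining 7 contribute 0. Total contributed: 42.
The habitat fund pays out 6.4 × 42 = 268.80 in total (split across the unequal shares, but the aggregate is all that matters for the group sum).
The 7 free-riders keep 21 each, adding 147. Group total = 147 + 268.80 = 415.80.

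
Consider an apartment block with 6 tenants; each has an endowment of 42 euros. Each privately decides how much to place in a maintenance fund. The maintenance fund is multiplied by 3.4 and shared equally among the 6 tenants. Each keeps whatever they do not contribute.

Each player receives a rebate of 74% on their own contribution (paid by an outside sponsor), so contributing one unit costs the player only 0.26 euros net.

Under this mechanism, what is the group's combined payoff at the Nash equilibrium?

With the mechanism, a contributed unit returns (3.4/6) / 0.26 = 2.1795 per unit of net cost to the contributor — now above 1 — so contributing fully is weakly dominant for every player.
At the Nash equilibrium everyone contributes 42. Group total payoff = 6 × (42 × 0.74 + 3.4 × 42) = 1043.28.

1043.28 euros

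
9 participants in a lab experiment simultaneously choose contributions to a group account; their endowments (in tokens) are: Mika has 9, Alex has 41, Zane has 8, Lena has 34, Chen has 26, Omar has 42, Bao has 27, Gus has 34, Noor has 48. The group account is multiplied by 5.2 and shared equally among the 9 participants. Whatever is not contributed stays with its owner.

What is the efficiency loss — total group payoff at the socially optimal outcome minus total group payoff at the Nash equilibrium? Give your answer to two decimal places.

1129.80 tokens

The private return per contributed unit is 5.2/9 = 0.5778 < 1 for every player regardless of endowment, so the Nash equilibrium is zero contribution and the group total is Σ E_j = 9 + 41 + 8 + 34 + 26 + 42 + 27 + 34 + 48 = 269.
Each contributed unit returns 5.200 to the group, so the social optimum is full contribution by everyone: group total = 5.200 × 269 = 1398.80.
Efficiency loss = (5.200 − 1) × 269 = 1129.80.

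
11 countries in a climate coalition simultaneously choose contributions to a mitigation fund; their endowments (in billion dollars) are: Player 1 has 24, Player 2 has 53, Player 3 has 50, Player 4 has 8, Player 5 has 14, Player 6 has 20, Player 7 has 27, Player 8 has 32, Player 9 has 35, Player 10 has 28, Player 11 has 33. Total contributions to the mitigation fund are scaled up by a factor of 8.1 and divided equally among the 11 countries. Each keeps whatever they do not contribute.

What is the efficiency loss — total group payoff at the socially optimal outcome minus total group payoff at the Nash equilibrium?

2300.40 billion dollars

The private return per contributed unit is 8.1/11 = 0.7364 < 1 for every player regardless of endowment, so the Nash equilibrium is zero contribution and the group total is Σ E_j = 24 + 53 + 50 + 8 + 14 + 20 + 27 + 32 + 35 + 28 + 33 = 324.
Each contributed unit returns 8.100 to the group, so the social optimum is full contribution by everyone: group total = 8.100 × 324 = 2624.40.
Efficiency loss = (8.100 − 1) × 324 = 2300.40.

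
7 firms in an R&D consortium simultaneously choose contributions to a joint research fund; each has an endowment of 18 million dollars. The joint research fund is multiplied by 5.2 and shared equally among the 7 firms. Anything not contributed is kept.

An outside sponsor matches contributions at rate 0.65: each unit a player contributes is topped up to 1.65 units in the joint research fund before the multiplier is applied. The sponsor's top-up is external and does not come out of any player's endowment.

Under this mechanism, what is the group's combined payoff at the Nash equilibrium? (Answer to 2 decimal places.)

1081.08 million dollars

The effective private return per unit is now 5.2 × 1.65 / 7 = 1.2257 > 1, so every player's dominant strategy flips to full contribution.
At the Nash equilibrium everyone contributes 18. Group total payoff = 5.2 × 1.65 × 126 = 1081.08.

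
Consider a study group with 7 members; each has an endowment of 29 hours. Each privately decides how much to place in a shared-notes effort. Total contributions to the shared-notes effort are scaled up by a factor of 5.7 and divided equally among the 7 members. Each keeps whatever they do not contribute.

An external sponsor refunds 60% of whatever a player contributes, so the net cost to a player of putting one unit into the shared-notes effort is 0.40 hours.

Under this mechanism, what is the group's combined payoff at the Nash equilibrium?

The effective private return per unit is now (5.7/7) / 0.40 = 2.0357 > 1, so every player's dominant strategy flips to full contribution.
So the Nash equilibrium is full contribution by all 7; the group earns 7 × (29 × 0.60 + 5.7 × 29) = 1278.90.

1278.90 hours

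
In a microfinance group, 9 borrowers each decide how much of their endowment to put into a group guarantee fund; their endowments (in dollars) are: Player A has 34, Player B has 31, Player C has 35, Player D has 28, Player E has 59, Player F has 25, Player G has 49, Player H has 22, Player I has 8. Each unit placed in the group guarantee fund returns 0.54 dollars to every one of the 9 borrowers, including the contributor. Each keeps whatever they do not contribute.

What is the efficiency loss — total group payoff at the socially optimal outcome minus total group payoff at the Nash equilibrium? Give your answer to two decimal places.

The private return per contributed unit is 0.54 < 1 for everyone, so the Nash equilibrium is zero contribution and the group total is Σ E_j = 34 + 31 + 35 + 28 + 59 + 25 + 49 + 22 + 8 = 291.
Each contributed unit returns 4.860 to the group, so the social optimum is full contribution by everyone: group total = 4.860 × 291 = 1414.26.
Efficiency loss = (4.860 − 1) × 291 = 1123.26.

1123.26 dollars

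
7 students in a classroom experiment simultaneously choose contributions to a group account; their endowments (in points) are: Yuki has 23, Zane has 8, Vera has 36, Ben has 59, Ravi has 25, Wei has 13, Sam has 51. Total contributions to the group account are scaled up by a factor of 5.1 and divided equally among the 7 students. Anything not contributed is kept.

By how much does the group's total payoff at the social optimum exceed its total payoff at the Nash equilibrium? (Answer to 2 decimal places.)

The private return per contributed unit is 5.1/7 = 0.7286 < 1 for every player regardless of endowment, so the Nash equilibrium is zero contribution and the group total is Σ E_j = 23 + 8 + 36 + 59 + 25 + 13 + 51 = 215.
Each contributed unit returns 5.100 to the group, so the social optimum is full contribution by everyone: group total = 5.100 × 215 = 1096.50.
Efficiency loss = (5.100 − 1) × 215 = 881.50.

881.50 points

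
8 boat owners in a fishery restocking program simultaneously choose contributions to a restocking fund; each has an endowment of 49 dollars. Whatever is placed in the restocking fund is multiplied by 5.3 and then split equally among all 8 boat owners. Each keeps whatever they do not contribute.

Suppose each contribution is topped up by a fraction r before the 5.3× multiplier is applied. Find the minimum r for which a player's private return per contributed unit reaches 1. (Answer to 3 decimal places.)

With matching at rate r, one contributed unit becomes (1 + r) in the restocking fund and returns 5.3 × (1 + r) / 8 to the contributor.
Setting this equal to 1: 1 + r = 8/5.3 = 1.5094.
So the minimum matching rate is r = 1.5094 − 1 = 0.509.

0.509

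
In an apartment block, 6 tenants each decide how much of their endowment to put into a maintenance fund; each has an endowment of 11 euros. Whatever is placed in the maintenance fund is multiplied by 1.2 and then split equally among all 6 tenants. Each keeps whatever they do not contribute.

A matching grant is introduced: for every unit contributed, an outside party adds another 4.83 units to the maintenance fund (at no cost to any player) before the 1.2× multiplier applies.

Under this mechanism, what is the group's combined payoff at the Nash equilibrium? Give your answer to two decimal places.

461.74 euros

With the mechanism, a contributed unit returns 1.2 × 5.83 / 6 = 1.1660 per unit of net cost to the contributor — now above 1 — so contributing fully is weakly dominant for every player.
At the Nash equilibrium everyone contributes 11. Group total payoff = 1.2 × 5.83 × 66 = 461.74.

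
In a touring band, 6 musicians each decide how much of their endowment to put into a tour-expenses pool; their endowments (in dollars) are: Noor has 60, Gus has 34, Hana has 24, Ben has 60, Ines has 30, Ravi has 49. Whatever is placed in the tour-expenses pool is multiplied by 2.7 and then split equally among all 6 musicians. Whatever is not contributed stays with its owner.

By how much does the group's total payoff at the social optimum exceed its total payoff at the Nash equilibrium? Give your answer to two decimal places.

436.90 dollars

The private return per contributed unit is 2.7/6 = 0.4500 < 1 for every player regardless of endowment, so the Nash equilibrium is zero contribution and the group total is Σ E_j = 60 + 34 + 24 + 60 + 30 + 49 = 257.
Each contributed unit returns 2.700 to the group, so the social optimum is full contribution by everyone: group total = 2.700 × 257 = 693.90.
Efficiency loss = (2.700 − 1) × 257 = 436.90.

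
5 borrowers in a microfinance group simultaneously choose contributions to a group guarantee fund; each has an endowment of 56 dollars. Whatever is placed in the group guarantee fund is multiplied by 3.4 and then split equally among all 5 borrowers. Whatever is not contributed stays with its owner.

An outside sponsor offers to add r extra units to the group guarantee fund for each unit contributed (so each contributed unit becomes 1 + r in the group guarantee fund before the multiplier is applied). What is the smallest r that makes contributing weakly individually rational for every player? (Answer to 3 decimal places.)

With matching at rate r, one contributed unit becomes (1 + r) in the group guarantee fund and returns 3.4 × (1 + r) / 5 to the contributor.
Setting this equal to 1: 1 + r = 5/3.4 = 1.4706.
So the minimum matching rate is r = 1.4706 − 1 = 0.471.

0.471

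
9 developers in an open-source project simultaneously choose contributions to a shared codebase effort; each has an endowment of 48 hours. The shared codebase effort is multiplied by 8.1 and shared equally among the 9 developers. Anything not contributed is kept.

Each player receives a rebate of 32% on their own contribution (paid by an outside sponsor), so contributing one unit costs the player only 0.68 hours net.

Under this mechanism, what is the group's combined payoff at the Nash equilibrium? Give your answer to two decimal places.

With the mechanism, a contributed unit returns (8.1/9) / 0.68 = 1.3235 per unit of net cost to the contributor — now above 1 — so contributing fully is weakly dominant for every player.
So the Nash equilibrium is full contribution by all 9; the group earns 9 × (48 × 0.32 + 8.1 × 48) = 3637.44.

3637.44 hours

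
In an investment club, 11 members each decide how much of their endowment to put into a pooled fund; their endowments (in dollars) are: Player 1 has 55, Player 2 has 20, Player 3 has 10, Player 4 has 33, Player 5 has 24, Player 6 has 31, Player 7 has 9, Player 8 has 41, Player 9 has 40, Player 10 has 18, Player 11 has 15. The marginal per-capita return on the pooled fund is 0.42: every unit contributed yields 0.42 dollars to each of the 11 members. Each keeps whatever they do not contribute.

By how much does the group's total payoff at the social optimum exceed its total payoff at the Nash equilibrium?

The private return per contributed unit is 0.42 < 1 for everyone, so the Nash equilibrium is zero contribution and the group total is Σ E_j = 55 + 20 + 10 + 33 + 24 + 31 + 9 + 41 + 40 + 18 + 15 = 296.
Each contributed unit returns 4.620 to the group, so the social optimum is full contribution by everyone: group total = 4.620 × 296 = 1367.52.
Efficiency loss = (4.620 − 1) × 296 = 1071.52.

1071.52 dollars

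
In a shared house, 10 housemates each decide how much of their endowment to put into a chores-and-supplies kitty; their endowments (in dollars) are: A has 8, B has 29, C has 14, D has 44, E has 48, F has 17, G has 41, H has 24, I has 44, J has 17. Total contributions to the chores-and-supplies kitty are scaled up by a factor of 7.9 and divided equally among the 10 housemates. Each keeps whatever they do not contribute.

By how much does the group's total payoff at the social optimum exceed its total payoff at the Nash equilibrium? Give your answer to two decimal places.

The private return per contributed unit is 7.9/10 = 0.7900 < 1 for every player regardless of endowment, so the Nash equilibrium is zero contribution and the group total is Σ E_j = 8 + 29 + 14 + 44 + 48 + 17 + 41 + 24 + 44 + 17 = 286.
Each contributed unit returns 7.900 to the group, so the social optimum is full contribution by everyone: group total = 7.900 × 286 = 2259.40.
Efficiency loss = (7.900 − 1) × 286 = 1973.40.

1973.40 dollars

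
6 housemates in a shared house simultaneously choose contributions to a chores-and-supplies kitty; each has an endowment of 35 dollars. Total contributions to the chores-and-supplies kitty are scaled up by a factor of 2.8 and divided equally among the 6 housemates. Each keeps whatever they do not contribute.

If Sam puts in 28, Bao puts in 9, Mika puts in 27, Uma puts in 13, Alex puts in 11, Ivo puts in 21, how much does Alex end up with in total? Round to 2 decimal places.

Total contributed: 28 + 9 + 27 + 13 + 11 + 21 = 109.
Each receives 2.8 × 109 / 6 = 50.87 from the chores-and-supplies kitty.
Alex keeps 35 − 11 = 24, so Alex's payoff is 24 + 50.87 = 74.87.

74.87 dollars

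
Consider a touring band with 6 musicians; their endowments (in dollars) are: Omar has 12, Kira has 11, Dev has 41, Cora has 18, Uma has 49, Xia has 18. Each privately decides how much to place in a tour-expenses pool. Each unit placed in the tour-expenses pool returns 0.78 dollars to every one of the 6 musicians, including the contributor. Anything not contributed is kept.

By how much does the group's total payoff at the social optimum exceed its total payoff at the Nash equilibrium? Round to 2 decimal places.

The private return per contributed unit is 0.78 < 1 for everyone, so the Nash equilibrium is zero contribution and the group total is Σ E_j = 12 + 11 + 41 + 18 + 49 + 18 = 149.
Each contributed unit returns 4.680 to the group, so the social optimum is full contribution by everyone: group total = 4.680 × 149 = 697.32.
Efficiency loss = (4.680 − 1) × 149 = 548.32.

548.32 dollars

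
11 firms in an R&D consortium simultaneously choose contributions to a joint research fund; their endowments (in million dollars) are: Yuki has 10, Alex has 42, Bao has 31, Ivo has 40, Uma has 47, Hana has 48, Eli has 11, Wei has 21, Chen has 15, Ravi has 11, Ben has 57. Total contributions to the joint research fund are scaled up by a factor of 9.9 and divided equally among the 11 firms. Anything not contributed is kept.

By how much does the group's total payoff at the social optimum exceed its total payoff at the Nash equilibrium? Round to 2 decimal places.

2963.70 million dollars

The private return per contributed unit is 9.9/11 = 0.9000 < 1 for every player regardless of endowment, so the Nash equilibrium is zero contribution and the group total is Σ E_j = 10 + 42 + 31 + 40 + 47 + 48 + 11 + 21 + 15 + 11 + 57 = 333.
Each contributed unit returns 9.900 to the group, so the social optimum is full contribution by everyone: group total = 9.900 × 333 = 3296.70.
Efficiency loss = (9.900 − 1) × 333 = 2963.70.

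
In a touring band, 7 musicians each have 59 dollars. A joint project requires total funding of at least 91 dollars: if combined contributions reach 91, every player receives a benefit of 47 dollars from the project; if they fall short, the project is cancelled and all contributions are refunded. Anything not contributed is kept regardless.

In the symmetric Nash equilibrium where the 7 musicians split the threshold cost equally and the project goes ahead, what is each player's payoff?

93 dollars

Equal share of the threshold: 91/7 = 13.
At this profile no one gains by cutting their contribution: any cut drops the total below 91, the project is cancelled, contributions are refunded, and the deviator ends with 59, which is less than 59 − 13 + 47 = 93. Contributing more than 13 just wastes the excess. So contributing exactly 13 is a best response.
Each player's payoff: 59 − 13 + 47 = 93.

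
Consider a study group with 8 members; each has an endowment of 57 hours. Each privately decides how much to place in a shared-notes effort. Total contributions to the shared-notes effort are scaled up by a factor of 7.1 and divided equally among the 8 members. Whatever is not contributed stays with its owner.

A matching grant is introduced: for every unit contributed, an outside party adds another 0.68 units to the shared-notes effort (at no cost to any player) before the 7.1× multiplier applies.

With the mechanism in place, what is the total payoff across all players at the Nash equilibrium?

5439.17 hours

The effective private return per unit is now 7.1 × 1.68 / 8 = 1.4910 > 1, so every player's dominant strategy flips to full contribution.
At the Nash equilibrium everyone contributes 57. Group total payoff = 7.1 × 1.68 × 456 = 5439.17.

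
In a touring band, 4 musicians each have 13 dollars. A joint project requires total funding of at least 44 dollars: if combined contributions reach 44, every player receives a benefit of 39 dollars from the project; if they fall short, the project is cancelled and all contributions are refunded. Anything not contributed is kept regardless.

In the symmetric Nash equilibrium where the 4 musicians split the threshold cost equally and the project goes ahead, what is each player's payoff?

41 dollars

Equal share of the threshold: 44/4 = 11.
At this profile no one gains by cutting their contribution: any cut drops the total below 44, the project is cancelled, contributions are refunded, and the deviator ends with 13, which is less than 13 − 11 + 39 = 41. Contributing more than 11 just wastes the excess. So contributing exactly 11 is a best response.
Each player's payoff: 13 − 11 + 39 = 41.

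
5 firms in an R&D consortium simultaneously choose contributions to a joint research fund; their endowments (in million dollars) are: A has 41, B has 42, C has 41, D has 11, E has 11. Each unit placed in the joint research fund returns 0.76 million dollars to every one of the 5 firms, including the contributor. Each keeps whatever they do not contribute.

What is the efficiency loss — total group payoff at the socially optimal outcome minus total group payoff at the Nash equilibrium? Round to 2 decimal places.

The private return per contributed unit is 0.76 < 1 for everyone, so the Nash equilibrium is zero contribution and the group total is Σ E_j = 41 + 42 + 41 + 11 + 11 = 146.
Each contributed unit returns 3.800 to the group, so the social optimum is full contribution by everyone: group total = 3.800 × 146 = 554.80.
Efficiency loss = (3.800 − 1) × 146 = 408.80.

408.80 million dollars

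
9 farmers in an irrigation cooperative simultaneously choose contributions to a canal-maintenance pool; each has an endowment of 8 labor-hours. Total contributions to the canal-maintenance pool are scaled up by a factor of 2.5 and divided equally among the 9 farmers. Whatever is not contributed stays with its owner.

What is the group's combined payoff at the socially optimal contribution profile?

180.00 labor-hours

Each contributed unit returns 2.500 to the group as a whole (0.2778 to each of 9 players), which exceeds 1, so the social optimum is full contribution: group total = 2.500 × 72 = 180.00.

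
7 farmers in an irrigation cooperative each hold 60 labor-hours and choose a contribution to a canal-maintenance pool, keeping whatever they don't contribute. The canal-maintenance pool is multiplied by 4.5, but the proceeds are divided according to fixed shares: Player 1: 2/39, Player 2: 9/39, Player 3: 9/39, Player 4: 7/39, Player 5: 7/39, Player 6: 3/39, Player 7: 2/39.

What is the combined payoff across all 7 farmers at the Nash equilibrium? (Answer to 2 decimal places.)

840.00 labor-hours

Each unit j contributes comes back to j as 4.5 × (j's share), so j prefers to contribute only if that share exceeds 1/4.5 = 0.2222; otherwise keeping the unit dominates.
Player 2 and Player 3 are above the threshold, contributing 60 each; the remaining 5 contribute 0. Total contributed: 120.
The canal-maintenance pool pays out 4.5 × 120 = 540.00 in total (split across the unequal shares, but the aggregate is all that matters for the group sum).
The 5 free-riders keep 60 each, adding 300. Group total = 300 + 540.00 = 840.00.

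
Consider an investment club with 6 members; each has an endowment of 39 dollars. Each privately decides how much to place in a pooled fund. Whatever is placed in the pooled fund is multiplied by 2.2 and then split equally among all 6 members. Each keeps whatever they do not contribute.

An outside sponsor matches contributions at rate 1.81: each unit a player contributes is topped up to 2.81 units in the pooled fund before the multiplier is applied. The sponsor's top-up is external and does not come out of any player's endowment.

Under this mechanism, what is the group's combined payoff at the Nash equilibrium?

The effective private return per unit is now 2.2 × 2.81 / 6 = 1.0303 > 1, so every player's dominant strategy flips to full contribution.
So the Nash equilibrium is full contribution by all 6; the group earns 2.2 × 2.81 × 234 = 1446.59.

1446.59 dollars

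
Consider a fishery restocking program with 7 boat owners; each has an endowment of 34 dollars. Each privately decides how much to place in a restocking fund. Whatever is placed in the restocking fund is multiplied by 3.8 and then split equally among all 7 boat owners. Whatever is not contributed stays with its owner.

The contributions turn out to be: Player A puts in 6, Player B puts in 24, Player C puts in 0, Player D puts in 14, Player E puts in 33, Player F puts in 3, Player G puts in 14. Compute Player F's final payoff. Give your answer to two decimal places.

82.03 dollars

Total contributed: 6 + 24 + 0 + 14 + 33 + 3 + 14 = 94.
Each receives 3.8 × 94 / 7 = 51.03 from the restocking fund.
Player F keeps 34 − 3 = 31, so Player F's payoff is 31 + 51.03 = 82.03.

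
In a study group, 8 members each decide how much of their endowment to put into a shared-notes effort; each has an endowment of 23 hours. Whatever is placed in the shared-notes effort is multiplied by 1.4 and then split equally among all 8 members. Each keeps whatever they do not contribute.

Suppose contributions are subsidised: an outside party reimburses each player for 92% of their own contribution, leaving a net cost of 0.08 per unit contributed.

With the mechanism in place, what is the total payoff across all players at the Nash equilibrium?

Under the mechanism each unit contributed yields (1.4/8) / 0.08 = 2.1875 back to its contributor per unit of net cost, which exceeds 1, making full contribution the dominant choice for everyone.
So the Nash equilibrium is full contribution by all 8; the group earns 8 × (23 × 0.92 + 1.4 × 23) = 426.88.

426.88 hours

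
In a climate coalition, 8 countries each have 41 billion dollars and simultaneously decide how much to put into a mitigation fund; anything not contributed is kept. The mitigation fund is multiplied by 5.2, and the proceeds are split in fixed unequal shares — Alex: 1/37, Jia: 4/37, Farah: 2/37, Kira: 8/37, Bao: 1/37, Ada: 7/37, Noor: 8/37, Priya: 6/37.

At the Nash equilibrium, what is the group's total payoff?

672.40 billion dollars

For player j, contributing a unit is worthwhile iff 5.2 × (j's share) ≥ 1, i.e. iff j's share is at least 0.1923.
Kira and Noor clear that bar, contributing 41 each; the remaining 6 contribute 0. Total contributed: 82.
The mitigation fund pays out 5.2 × 82 = 426.40 in total (split across the unequal shares, but the aggregate is all that matters for the group sum).
The 6 free-riders keep 41 each, adding 246. Group total = 246 + 426.40 = 672.40.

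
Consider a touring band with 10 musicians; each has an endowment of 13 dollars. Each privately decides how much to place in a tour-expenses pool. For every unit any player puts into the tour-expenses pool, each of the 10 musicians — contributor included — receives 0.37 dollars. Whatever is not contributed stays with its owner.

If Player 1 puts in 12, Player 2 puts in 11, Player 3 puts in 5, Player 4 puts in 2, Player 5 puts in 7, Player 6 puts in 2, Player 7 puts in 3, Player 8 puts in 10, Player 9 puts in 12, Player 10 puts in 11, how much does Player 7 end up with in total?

Total contributed: 12 + 11 + 5 + 2 + 7 + 2 + 3 + 10 + 12 + 11 = 75.
Each receives 0.37 × 75 = 27.75 from the tour-expenses pool.
Player 7 keeps 13 − 3 = 10, so Player 7's payoff is 10 + 27.75 = 37.75.

37.75 dollars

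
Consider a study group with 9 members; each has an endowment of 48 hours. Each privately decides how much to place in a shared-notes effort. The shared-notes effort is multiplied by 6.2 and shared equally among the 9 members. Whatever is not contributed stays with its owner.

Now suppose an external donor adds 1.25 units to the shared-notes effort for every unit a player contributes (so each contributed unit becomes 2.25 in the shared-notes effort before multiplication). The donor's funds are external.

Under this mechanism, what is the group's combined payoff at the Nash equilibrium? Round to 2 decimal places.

6026.40 hours

With the mechanism, a contributed unit returns 6.2 × 2.25 / 9 = 1.5500 per unit of net cost to the contributor — now above 1 — so contributing fully is weakly dominant for every player.
So the Nash equilibrium is full contribution by all 9; the group earns 6.2 × 2.25 × 432 = 6026.40.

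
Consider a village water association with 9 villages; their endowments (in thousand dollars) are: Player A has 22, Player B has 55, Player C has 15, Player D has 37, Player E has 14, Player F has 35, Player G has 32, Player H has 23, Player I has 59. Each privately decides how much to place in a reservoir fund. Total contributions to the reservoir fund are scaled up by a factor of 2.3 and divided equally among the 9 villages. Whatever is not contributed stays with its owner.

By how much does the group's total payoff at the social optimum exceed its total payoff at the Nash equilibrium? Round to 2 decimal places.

379.60 thousand dollars

The private return per contributed unit is 2.3/9 = 0.2556 < 1 for every player regardless of endowment, so the Nash equilibrium is zero contribution and the group total is Σ E_j = 22 + 55 + 15 + 37 + 14 + 35 + 32 + 23 + 59 = 292.
Each contributed unit returns 2.300 to the group, so the social optimum is full contribution by everyone: group total = 2.300 × 292 = 671.60.
Efficiency loss = (2.300 − 1) × 292 = 379.60.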